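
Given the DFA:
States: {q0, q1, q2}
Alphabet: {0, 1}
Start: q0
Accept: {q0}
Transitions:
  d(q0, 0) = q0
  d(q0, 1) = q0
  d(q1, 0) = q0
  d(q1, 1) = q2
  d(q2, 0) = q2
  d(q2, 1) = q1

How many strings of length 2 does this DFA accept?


Enumerating all length-2 strings:
  "00" -> q0 [accept]
  "01" -> q0 [accept]
  "10" -> q0 [accept]
  "11" -> q0 [accept]

4 out of 4


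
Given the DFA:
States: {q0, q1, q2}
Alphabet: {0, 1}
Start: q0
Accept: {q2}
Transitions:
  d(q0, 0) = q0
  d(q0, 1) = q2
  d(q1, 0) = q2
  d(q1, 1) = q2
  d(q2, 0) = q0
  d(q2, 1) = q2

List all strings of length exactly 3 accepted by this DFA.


All strings of length 3: 8 total
Accepted: 4

"001", "011", "101", "111"


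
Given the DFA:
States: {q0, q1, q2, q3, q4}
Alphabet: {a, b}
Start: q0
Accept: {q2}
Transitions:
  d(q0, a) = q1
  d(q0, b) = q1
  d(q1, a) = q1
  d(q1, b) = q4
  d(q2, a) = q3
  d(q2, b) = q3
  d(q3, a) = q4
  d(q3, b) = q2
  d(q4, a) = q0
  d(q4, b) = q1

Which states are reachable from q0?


BFS from q0:
  layer 0: {q0}
  layer 1: {q1}
  layer 2: {q4}

{q0, q1, q4}


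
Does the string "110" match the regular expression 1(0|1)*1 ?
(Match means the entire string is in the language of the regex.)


|string| = 3; first = '1'; last = '0'

No, "110" does not match 1(0|1)*1


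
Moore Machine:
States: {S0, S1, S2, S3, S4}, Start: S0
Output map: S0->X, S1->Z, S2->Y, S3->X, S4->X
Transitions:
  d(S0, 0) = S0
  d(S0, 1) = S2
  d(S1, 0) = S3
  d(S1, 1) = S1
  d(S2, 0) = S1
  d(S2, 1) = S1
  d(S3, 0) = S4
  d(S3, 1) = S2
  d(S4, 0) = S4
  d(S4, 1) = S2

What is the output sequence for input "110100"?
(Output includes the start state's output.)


Start: S0 (output X)
  --1--> S2 (output Y)
  --1--> S1 (output Z)
  --0--> S3 (output X)
  --1--> S2 (output Y)
  --0--> S1 (output Z)
  --0--> S3 (output X)

"XYZXYZX"


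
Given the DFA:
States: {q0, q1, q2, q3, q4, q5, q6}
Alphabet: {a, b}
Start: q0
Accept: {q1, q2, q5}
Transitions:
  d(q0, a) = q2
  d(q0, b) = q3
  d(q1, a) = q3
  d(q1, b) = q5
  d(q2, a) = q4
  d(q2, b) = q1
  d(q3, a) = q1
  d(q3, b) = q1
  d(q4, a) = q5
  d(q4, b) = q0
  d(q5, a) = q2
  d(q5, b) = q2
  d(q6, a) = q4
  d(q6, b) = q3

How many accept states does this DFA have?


Accept states listed: {q1, q2, q5}
Counting: q1(1) q2(2) q5(3)

3


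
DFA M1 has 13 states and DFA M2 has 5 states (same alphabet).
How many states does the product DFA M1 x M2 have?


Product construction pairs every M1 state with every M2 state.
13 * 5 = 65

65


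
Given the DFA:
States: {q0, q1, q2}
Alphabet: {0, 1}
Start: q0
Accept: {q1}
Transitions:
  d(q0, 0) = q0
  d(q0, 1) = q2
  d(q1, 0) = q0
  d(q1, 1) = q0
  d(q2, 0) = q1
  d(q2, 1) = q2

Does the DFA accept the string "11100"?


Trace: q0 -> q2 -> q2 -> q2 -> q1 -> q0
Final state: q0
Accept states: {q1}

No, rejected (final state q0 is not an accept state)


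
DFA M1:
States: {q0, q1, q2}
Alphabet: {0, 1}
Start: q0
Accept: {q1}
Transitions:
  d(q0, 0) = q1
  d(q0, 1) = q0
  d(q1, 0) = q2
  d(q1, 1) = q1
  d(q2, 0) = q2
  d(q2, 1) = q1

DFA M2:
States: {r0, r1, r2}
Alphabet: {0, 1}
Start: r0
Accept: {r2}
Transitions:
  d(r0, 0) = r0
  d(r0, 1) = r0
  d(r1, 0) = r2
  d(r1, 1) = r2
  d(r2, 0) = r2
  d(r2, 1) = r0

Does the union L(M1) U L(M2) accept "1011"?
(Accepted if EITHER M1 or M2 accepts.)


M1: final=q1 accepted=True
M2: final=r0 accepted=False

Yes, union accepts


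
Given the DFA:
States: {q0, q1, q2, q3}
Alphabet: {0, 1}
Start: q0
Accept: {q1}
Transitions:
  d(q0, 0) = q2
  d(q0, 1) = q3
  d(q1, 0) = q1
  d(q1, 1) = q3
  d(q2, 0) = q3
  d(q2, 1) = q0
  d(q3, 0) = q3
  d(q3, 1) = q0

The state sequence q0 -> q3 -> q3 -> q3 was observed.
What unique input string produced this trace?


Trace back each transition to find the symbol:
  q0 --[1]--> q3
  q3 --[0]--> q3
  q3 --[0]--> q3

"100"


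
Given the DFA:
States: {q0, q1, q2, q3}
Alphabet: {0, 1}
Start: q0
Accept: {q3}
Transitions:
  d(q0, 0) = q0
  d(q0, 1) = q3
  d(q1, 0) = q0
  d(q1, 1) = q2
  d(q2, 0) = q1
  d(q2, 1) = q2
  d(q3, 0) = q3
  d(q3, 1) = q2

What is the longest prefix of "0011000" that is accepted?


Run the DFA, marking each prefix where the state is accepting:
  "" -> q0 [reject]
  "0" -> q0 [reject]
  "00" -> q0 [reject]
  "001" -> q3 [accept]
  "0011" -> q2 [reject]
  "00110" -> q1 [reject]
  "001100" -> q0 [reject]
  "0011000" -> q0 [reject]

"001"


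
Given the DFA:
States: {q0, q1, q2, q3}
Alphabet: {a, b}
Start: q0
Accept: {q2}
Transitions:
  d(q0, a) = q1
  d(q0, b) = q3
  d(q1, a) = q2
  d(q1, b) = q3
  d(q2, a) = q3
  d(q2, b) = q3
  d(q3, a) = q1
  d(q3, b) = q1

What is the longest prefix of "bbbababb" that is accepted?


Run the DFA, marking each prefix where the state is accepting:
  "" -> q0 [reject]
  "b" -> q3 [reject]
  "bb" -> q1 [reject]
  "bbb" -> q3 [reject]
  "bbba" -> q1 [reject]
  "bbbab" -> q3 [reject]
  "bbbaba" -> q1 [reject]
  "bbbabab" -> q3 [reject]
  "bbbababb" -> q1 [reject]

No prefix is accepted


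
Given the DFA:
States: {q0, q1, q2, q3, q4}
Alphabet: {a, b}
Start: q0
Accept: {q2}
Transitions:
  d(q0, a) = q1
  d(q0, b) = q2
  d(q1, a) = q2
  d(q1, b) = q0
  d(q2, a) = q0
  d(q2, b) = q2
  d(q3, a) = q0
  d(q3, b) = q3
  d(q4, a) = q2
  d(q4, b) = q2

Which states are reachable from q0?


BFS from q0:
  layer 0: {q0}
  layer 1: {q1, q2}

{q0, q1, q2}


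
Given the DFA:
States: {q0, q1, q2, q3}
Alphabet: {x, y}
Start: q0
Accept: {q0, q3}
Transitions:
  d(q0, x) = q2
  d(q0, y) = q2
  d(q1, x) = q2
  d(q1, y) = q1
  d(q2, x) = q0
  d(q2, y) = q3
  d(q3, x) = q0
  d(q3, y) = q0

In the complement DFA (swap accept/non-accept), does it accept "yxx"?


Trace: q0 -> q2 -> q0 -> q2
Final: q2
Original accept: {q0, q3}
Complement: q2 is not in original accept

Yes, complement accepts (original rejects)


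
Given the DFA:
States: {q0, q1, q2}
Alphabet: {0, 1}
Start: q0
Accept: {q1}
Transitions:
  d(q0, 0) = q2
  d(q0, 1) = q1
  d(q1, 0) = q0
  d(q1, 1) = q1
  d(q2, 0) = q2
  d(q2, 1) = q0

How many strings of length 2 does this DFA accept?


Enumerating all length-2 strings:
  "00" -> q2 [reject]
  "01" -> q0 [reject]
  "10" -> q0 [reject]
  "11" -> q1 [accept]

1 out of 4


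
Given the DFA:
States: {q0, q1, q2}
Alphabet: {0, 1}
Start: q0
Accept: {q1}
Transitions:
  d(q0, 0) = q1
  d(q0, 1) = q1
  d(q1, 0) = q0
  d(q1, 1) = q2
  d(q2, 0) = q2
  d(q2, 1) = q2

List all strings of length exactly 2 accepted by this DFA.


All strings of length 2: 4 total
Accepted: 0

None


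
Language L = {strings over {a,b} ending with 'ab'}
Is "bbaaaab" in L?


last two symbols = 'ab'

Yes, "bbaaaab" is in L


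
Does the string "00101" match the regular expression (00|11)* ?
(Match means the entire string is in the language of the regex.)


|string| = 5; first = '0'; last = '1'

No, "00101" does not match (00|11)*


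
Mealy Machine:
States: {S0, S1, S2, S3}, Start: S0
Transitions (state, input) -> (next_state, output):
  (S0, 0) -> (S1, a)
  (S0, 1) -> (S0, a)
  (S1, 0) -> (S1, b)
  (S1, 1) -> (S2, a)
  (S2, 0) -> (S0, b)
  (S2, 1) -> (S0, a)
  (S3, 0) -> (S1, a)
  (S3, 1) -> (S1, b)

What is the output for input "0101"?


Step-by-step:
  (S0, 0) -> (S1, a)
  (S1, 1) -> (S2, a)
  (S2, 0) -> (S0, b)
  (S0, 1) -> (S0, a)

"aaba"


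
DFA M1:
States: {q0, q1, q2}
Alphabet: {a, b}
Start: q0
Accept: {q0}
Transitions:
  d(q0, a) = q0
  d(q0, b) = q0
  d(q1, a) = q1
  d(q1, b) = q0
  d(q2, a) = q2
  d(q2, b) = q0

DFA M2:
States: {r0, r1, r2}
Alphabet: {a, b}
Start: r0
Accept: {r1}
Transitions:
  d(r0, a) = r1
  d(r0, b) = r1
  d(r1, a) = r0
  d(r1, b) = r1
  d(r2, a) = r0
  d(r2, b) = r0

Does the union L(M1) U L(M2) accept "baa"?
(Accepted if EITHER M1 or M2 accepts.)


M1: final=q0 accepted=True
M2: final=r1 accepted=True

Yes, union accepts


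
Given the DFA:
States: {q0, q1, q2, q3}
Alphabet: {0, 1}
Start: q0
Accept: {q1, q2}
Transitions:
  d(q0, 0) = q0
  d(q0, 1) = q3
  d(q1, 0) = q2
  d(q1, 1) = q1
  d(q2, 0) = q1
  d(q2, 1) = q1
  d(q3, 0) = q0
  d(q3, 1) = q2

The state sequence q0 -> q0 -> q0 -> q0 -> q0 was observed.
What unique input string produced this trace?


Trace back each transition to find the symbol:
  q0 --[0]--> q0
  q0 --[0]--> q0
  q0 --[0]--> q0
  q0 --[0]--> q0

"0000"


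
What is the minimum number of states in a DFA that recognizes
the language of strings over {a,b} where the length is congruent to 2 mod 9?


States track (length) mod 9.
Need 9 states: one per remainder 0..8; accept = remainder 2.

9


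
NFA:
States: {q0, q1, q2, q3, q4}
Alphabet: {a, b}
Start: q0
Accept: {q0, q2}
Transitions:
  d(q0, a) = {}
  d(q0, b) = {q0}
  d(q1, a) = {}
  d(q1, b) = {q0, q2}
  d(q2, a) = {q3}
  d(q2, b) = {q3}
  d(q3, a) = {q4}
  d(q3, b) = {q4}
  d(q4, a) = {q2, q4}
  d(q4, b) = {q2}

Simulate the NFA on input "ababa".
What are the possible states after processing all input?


Start: {q0}
  --a--> {}
  --b--> {}
  --a--> {}
  --b--> {}
  --a--> {}

{} (empty set, no valid transitions)


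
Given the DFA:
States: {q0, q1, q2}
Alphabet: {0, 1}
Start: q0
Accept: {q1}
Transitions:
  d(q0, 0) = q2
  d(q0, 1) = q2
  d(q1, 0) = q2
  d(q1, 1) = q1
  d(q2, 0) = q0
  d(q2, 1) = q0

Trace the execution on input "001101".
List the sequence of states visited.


Input: 001101
d(q0, 0) = q2
d(q2, 0) = q0
d(q0, 1) = q2
d(q2, 1) = q0
d(q0, 0) = q2
d(q2, 1) = q0


q0 -> q2 -> q0 -> q2 -> q0 -> q2 -> q0


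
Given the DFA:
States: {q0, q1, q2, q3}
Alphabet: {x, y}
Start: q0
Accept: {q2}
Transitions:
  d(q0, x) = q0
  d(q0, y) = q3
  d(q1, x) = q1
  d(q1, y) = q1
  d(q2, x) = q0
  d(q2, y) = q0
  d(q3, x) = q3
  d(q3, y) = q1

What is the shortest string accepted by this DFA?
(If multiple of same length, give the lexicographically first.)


BFS by string length (lex-first path to each state shown):
  len 0: q0<-""
  len 1: q0<-"x", q3<-"y"
  len 2: q0<-"xx", q1<-"yy", q3<-"xy"
  len 3: q0<-"xxx", q1<-"xyy", q3<-"xxy"
  len 4: q0<-"xxxx", q1<-"xxyy", q3<-"xxxy"
  len 5: q0<-"xxxxx", q1<-"xxxyy", q3<-"xxxxy"
  len 6: q0<-"xxxxxx", q1<-"xxxxyy", q3<-"xxxxxy"
  len 7: q0<-"xxxxxxx", q1<-"xxxxxyy", q3<-"xxxxxxy"
  len 8: q0<-"xxxxxxxx", q1<-"xxxxxxyy", q3<-"xxxxxxxy"

No string accepted (empty language)


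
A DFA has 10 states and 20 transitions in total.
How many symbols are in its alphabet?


Each state has exactly one transition per symbol.
|alphabet| = transitions / states = 20 / 10 = 2

2


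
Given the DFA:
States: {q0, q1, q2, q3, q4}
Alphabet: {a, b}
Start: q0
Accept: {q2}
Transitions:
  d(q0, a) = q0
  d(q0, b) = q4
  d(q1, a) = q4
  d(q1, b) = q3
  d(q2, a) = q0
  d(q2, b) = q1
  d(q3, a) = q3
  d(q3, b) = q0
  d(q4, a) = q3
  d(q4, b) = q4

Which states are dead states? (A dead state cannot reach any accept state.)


Forward reachability from each state:
  q0 -> reaches {q0, q3, q4}, no accept state (dead)
  q1 -> reaches {q0, q1, q3, q4}, no accept state (dead)
  q2 -> reaches accept state q2 (live)
  q3 -> reaches {q0, q3, q4}, no accept state (dead)
  q4 -> reaches {q0, q3, q4}, no accept state (dead)

{q0, q1, q3, q4}


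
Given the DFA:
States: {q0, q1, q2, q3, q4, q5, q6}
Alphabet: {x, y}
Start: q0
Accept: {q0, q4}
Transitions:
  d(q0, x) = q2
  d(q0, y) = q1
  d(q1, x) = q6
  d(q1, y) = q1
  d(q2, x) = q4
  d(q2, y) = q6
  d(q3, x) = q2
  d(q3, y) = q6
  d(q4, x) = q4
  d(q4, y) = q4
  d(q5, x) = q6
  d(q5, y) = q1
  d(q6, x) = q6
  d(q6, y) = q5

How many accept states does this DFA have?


Accept states listed: {q0, q4}
Counting: q0(1) q4(2)

2


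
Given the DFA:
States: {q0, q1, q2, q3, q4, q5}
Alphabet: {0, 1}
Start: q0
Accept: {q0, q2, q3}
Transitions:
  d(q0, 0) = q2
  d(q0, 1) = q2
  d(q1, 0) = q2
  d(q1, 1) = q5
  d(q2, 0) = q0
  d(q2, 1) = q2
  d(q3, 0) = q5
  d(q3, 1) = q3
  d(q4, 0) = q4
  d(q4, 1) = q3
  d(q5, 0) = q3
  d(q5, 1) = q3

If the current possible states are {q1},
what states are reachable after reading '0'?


Apply transition on '0' from each current state:
  d(q1, 0) = q2

{q2}


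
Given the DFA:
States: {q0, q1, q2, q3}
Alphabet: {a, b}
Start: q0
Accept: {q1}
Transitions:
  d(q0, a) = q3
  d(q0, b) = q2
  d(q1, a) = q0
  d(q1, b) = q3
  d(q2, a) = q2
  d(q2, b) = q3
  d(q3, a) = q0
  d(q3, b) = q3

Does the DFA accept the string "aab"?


Trace: q0 -> q3 -> q0 -> q2
Final state: q2
Accept states: {q1}

No, rejected (final state q2 is not an accept state)


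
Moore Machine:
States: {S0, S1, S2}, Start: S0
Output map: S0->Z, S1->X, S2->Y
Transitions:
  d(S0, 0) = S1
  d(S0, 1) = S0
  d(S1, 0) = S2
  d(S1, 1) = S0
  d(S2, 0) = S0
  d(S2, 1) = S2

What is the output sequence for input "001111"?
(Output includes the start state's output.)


Start: S0 (output Z)
  --0--> S1 (output X)
  --0--> S2 (output Y)
  --1--> S2 (output Y)
  --1--> S2 (output Y)
  --1--> S2 (output Y)
  --1--> S2 (output Y)

"ZXYYYYY"


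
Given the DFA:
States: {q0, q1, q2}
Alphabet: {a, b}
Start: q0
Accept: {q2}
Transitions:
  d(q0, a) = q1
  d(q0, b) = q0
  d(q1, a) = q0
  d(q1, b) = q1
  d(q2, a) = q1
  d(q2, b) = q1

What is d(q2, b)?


Looking up transition d(q2, b)

q1


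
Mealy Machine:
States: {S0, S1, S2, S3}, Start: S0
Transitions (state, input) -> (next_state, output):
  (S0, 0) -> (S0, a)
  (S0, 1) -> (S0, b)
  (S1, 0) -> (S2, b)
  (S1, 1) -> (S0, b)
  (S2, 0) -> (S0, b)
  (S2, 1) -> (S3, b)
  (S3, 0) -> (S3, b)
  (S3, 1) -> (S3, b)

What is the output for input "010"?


Step-by-step:
  (S0, 0) -> (S0, a)
  (S0, 1) -> (S0, b)
  (S0, 0) -> (S0, a)

"aba"


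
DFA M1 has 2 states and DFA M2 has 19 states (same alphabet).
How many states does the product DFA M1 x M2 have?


Product construction pairs every M1 state with every M2 state.
2 * 19 = 38

38


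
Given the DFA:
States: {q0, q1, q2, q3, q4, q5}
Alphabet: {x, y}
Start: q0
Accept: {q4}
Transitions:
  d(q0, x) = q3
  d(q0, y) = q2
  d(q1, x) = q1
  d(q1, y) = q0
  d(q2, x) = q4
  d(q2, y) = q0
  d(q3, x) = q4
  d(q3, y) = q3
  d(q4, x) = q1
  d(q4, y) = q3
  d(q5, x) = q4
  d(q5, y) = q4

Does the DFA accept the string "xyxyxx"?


Trace: q0 -> q3 -> q3 -> q4 -> q3 -> q4 -> q1
Final state: q1
Accept states: {q4}

No, rejected (final state q1 is not an accept state)


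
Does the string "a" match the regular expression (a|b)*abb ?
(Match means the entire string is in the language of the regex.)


|string| = 1; first = 'a'; last = 'a'

No, "a" does not match (a|b)*abb


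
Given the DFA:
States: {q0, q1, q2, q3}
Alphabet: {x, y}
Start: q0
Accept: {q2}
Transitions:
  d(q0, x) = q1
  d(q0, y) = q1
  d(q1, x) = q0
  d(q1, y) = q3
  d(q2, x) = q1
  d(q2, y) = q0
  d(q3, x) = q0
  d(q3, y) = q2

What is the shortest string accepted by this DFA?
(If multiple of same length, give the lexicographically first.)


BFS by string length (lex-first path to each state shown):
  len 0: q0<-""
  len 1: q1<-"x"
  len 2: q0<-"xx", q3<-"xy"
  len 3: q0<-"xyx", q1<-"xxx", q2<-"xyy"
Found accept state at length 3.

"xyy"


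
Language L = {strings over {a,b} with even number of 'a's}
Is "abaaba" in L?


count('a') = 4; 4 mod 2 = 0

Yes, "abaaba" is in L


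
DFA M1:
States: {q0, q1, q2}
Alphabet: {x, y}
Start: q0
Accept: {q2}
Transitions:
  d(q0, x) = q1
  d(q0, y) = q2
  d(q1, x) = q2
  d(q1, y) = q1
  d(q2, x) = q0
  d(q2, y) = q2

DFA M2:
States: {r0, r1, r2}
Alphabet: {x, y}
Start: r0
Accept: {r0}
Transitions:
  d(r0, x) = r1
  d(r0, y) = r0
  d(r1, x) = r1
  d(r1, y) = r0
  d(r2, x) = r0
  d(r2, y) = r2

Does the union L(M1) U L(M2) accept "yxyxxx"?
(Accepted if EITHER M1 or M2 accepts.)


M1: final=q2 accepted=True
M2: final=r1 accepted=False

Yes, union accepts


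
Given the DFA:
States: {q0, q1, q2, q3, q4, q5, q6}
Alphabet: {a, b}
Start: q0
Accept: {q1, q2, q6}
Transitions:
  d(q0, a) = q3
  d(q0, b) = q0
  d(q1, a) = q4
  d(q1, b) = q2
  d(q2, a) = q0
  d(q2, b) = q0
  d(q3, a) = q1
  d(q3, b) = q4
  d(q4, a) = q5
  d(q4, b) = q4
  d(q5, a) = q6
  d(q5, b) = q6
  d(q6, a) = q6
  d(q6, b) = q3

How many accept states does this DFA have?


Accept states listed: {q1, q2, q6}
Counting: q1(1) q2(2) q6(3)

3


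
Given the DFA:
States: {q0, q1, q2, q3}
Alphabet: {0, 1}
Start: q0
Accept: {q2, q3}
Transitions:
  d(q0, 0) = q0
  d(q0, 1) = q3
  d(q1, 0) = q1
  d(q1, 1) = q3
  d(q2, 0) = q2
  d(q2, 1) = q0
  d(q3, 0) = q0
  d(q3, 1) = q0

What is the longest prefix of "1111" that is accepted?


Run the DFA, marking each prefix where the state is accepting:
  "" -> q0 [reject]
  "1" -> q3 [accept]
  "11" -> q0 [reject]
  "111" -> q3 [accept]
  "1111" -> q0 [reject]

"111"


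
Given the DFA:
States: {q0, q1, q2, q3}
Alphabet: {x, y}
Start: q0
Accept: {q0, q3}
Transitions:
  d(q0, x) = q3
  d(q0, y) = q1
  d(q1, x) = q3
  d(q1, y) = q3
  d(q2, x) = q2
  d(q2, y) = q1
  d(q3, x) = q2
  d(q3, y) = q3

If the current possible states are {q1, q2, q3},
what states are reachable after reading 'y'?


Apply transition on 'y' from each current state:
  d(q1, y) = q3
  d(q2, y) = q1
  d(q3, y) = q3

{q1, q3}


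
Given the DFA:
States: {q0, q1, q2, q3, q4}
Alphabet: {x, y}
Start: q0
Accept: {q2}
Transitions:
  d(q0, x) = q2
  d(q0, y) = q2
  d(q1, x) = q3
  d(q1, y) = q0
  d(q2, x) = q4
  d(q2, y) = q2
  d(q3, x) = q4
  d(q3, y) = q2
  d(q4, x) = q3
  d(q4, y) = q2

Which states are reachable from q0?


BFS from q0:
  layer 0: {q0}
  layer 1: {q2}
  layer 2: {q4}
  layer 3: {q3}

{q0, q2, q3, q4}


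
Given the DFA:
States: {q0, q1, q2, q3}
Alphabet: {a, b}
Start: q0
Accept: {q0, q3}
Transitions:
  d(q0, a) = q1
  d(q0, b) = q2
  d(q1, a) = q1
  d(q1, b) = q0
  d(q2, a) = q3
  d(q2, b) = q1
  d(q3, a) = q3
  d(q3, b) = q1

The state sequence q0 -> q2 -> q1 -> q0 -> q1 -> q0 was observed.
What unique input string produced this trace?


Trace back each transition to find the symbol:
  q0 --[b]--> q2
  q2 --[b]--> q1
  q1 --[b]--> q0
  q0 --[a]--> q1
  q1 --[b]--> q0

"bbbab"


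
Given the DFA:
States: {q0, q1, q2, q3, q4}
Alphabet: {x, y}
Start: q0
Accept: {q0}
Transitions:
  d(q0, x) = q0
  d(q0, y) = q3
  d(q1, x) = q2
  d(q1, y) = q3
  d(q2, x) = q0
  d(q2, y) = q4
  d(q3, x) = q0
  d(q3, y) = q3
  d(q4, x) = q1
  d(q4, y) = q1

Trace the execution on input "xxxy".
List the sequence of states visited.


Input: xxxy
d(q0, x) = q0
d(q0, x) = q0
d(q0, x) = q0
d(q0, y) = q3


q0 -> q0 -> q0 -> q0 -> q3


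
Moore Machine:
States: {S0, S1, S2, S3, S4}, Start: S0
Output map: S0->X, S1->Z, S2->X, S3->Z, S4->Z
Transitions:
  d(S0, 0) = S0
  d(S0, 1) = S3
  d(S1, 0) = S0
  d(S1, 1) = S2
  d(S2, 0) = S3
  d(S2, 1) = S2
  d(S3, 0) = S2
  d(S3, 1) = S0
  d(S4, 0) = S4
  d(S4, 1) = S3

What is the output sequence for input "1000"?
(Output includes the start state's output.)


Start: S0 (output X)
  --1--> S3 (output Z)
  --0--> S2 (output X)
  --0--> S3 (output Z)
  --0--> S2 (output X)

"XZXZX"


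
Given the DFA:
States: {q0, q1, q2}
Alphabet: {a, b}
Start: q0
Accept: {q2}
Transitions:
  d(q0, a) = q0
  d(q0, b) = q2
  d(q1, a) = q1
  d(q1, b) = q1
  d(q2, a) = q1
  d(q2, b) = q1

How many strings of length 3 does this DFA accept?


Enumerating all length-3 strings:
  "aaa" -> q0 [reject]
  "aab" -> q2 [accept]
  "aba" -> q1 [reject]
  "abb" -> q1 [reject]
  "baa" -> q1 [reject]
  "bab" -> q1 [reject]
  "bba" -> q1 [reject]
  "bbb" -> q1 [reject]

1 out of 8


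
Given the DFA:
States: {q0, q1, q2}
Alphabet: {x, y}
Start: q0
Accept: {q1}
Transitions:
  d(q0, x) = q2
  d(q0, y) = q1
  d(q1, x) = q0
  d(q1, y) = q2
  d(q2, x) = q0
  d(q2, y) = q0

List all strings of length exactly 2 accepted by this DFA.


All strings of length 2: 4 total
Accepted: 0

None


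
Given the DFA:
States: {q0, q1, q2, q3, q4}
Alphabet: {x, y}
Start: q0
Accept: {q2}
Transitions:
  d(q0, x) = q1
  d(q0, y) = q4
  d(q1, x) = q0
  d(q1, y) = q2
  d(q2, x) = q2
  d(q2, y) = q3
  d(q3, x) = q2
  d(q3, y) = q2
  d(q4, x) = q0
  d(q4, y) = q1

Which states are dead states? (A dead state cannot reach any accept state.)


Forward reachability from each state:
  q0 -> reaches accept state q2 (live)
  q1 -> reaches accept state q2 (live)
  q2 -> reaches accept state q2 (live)
  q3 -> reaches accept state q2 (live)
  q4 -> reaches accept state q2 (live)

None (all states can reach an accept state)


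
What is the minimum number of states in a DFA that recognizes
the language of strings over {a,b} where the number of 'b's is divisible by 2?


States track (count of 'b') mod 2.
Need 2 states: one per remainder 0..1; accept = remainder 0.

2


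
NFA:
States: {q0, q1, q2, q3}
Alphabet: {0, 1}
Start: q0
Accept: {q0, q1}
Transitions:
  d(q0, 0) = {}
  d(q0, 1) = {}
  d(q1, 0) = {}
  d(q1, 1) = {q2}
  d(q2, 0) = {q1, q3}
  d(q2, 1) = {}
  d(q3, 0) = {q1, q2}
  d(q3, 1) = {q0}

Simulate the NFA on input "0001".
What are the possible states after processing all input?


Start: {q0}
  --0--> {}
  --0--> {}
  --0--> {}
  --1--> {}

{} (empty set, no valid transitions)


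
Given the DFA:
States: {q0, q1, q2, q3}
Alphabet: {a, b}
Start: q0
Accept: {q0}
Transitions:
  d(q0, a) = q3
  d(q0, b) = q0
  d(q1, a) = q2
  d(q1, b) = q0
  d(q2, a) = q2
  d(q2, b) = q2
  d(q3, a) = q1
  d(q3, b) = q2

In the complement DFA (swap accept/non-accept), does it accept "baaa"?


Trace: q0 -> q0 -> q3 -> q1 -> q2
Final: q2
Original accept: {q0}
Complement: q2 is not in original accept

Yes, complement accepts (original rejects)


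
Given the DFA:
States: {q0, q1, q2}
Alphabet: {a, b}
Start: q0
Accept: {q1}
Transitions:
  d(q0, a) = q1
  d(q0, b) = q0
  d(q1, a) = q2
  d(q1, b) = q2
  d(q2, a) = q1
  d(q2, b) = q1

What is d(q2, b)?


Looking up transition d(q2, b)

q1


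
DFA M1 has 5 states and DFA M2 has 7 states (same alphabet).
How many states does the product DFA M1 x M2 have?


Product construction pairs every M1 state with every M2 state.
5 * 7 = 35

35


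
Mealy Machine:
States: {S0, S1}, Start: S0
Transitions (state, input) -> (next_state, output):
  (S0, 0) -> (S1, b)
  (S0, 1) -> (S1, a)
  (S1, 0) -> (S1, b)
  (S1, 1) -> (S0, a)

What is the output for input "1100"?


Step-by-step:
  (S0, 1) -> (S1, a)
  (S1, 1) -> (S0, a)
  (S0, 0) -> (S1, b)
  (S1, 0) -> (S1, b)

"aabb"


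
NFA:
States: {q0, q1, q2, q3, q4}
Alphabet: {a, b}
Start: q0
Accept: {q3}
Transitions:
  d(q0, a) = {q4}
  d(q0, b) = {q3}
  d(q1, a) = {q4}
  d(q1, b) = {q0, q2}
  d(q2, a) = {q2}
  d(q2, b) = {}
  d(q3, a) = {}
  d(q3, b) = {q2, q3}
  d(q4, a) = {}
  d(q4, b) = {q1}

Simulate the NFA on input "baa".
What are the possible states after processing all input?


Start: {q0}
  --b--> {q3}
  --a--> {}
  --a--> {}

{} (empty set, no valid transitions)


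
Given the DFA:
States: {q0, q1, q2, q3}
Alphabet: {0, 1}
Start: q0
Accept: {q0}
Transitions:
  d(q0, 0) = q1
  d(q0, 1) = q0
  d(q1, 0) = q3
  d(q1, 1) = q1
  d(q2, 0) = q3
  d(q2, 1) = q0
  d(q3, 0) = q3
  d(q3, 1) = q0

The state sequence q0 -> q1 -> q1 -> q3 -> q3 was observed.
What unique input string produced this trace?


Trace back each transition to find the symbol:
  q0 --[0]--> q1
  q1 --[1]--> q1
  q1 --[0]--> q3
  q3 --[0]--> q3

"0100"


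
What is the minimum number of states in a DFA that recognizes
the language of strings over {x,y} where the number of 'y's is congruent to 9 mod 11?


States track (count of 'y') mod 11.
Need 11 states: one per remainder 0..10; accept = remainder 9.

11


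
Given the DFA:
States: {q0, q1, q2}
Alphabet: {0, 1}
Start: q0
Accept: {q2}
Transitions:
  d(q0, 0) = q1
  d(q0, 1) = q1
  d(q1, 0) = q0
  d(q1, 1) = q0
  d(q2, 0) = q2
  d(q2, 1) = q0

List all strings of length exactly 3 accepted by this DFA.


All strings of length 3: 8 total
Accepted: 0

None


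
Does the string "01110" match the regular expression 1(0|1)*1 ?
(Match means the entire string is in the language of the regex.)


|string| = 5; first = '0'; last = '0'

No, "01110" does not match 1(0|1)*1


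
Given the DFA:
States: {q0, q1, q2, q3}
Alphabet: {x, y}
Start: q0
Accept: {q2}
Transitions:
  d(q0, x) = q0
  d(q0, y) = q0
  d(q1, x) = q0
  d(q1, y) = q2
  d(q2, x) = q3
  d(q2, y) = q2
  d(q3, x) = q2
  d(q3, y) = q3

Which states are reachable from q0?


BFS from q0:
  layer 0: {q0}

{q0}


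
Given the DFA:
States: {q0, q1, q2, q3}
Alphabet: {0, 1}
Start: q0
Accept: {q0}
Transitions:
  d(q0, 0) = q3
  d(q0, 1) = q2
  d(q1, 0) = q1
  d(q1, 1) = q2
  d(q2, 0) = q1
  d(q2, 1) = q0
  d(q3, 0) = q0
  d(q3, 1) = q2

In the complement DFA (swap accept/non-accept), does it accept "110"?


Trace: q0 -> q2 -> q0 -> q3
Final: q3
Original accept: {q0}
Complement: q3 is not in original accept

Yes, complement accepts (original rejects)


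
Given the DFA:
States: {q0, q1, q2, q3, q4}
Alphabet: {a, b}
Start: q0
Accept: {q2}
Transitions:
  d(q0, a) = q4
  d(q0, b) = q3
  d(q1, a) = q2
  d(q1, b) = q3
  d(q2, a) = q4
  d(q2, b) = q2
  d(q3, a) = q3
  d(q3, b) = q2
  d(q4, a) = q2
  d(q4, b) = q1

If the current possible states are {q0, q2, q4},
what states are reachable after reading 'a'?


Apply transition on 'a' from each current state:
  d(q0, a) = q4
  d(q2, a) = q4
  d(q4, a) = q2

{q2, q4}


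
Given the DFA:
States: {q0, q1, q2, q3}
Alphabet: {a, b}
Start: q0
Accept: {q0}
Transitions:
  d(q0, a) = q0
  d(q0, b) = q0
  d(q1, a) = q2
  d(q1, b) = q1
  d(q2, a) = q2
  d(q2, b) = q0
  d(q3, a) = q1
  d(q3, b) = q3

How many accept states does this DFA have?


Accept states listed: {q0}
Counting: q0(1)

1


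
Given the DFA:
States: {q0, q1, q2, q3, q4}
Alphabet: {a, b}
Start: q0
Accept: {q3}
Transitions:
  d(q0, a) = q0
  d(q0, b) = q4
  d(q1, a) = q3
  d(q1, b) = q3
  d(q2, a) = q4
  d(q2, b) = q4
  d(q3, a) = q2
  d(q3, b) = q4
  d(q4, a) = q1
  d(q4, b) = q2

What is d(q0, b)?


Looking up transition d(q0, b)

q4


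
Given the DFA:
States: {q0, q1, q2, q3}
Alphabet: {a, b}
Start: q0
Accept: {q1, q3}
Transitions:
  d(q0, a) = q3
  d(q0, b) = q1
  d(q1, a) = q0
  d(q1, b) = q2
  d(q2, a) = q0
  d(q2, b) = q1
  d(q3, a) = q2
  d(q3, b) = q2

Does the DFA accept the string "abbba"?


Trace: q0 -> q3 -> q2 -> q1 -> q2 -> q0
Final state: q0
Accept states: {q1, q3}

No, rejected (final state q0 is not an accept state)


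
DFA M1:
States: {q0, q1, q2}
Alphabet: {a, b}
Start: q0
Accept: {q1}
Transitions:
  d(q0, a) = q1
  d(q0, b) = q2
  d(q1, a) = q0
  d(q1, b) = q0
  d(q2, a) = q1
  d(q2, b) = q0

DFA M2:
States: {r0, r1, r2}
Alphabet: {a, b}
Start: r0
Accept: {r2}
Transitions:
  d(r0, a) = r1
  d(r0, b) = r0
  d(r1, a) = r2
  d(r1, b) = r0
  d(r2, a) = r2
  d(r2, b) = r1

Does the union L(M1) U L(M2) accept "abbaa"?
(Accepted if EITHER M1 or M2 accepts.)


M1: final=q0 accepted=False
M2: final=r2 accepted=True

Yes, union accepts


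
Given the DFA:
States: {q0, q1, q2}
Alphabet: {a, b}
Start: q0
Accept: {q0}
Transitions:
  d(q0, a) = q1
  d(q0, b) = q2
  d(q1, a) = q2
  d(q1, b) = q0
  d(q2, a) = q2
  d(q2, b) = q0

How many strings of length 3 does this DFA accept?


Enumerating all length-3 strings:
  "aaa" -> q2 [reject]
  "aab" -> q0 [accept]
  "aba" -> q1 [reject]
  "abb" -> q2 [reject]
  "baa" -> q2 [reject]
  "bab" -> q0 [accept]
  "bba" -> q1 [reject]
  "bbb" -> q2 [reject]

2 out of 8


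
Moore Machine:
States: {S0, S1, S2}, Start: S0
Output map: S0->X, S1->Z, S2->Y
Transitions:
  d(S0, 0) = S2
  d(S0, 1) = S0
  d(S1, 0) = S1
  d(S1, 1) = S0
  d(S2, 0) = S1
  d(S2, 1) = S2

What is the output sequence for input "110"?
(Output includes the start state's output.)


Start: S0 (output X)
  --1--> S0 (output X)
  --1--> S0 (output X)
  --0--> S2 (output Y)

"XXXY"


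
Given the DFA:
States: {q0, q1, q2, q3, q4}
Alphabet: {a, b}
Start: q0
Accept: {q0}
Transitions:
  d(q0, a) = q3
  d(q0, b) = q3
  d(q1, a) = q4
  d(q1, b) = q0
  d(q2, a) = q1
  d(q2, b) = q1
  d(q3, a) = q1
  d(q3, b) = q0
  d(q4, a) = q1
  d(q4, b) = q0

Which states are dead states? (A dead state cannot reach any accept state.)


Forward reachability from each state:
  q0 -> reaches accept state q0 (live)
  q1 -> reaches accept state q0 (live)
  q2 -> reaches accept state q0 (live)
  q3 -> reaches accept state q0 (live)
  q4 -> reaches accept state q0 (live)

None (all states can reach an accept state)


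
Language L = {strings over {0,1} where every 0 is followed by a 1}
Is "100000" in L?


'00' present: True; ends with '0': True

No, "100000" is not in L


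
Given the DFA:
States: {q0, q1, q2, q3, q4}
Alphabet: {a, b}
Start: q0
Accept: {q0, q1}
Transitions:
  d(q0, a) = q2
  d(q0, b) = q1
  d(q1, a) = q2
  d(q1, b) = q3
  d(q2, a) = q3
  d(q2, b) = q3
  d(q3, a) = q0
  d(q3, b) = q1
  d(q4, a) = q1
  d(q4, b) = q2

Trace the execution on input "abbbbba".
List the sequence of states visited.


Input: abbbbba
d(q0, a) = q2
d(q2, b) = q3
d(q3, b) = q1
d(q1, b) = q3
d(q3, b) = q1
d(q1, b) = q3
d(q3, a) = q0


q0 -> q2 -> q3 -> q1 -> q3 -> q1 -> q3 -> q0


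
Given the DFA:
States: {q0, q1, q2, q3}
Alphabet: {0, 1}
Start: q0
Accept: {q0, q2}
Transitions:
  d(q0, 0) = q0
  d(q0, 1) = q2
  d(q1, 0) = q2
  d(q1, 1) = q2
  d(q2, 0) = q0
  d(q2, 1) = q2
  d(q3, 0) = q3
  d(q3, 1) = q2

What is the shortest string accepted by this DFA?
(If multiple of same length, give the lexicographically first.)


BFS by string length (lex-first path to each state shown):
  len 0: q0<-""
Found accept state at length 0.

"" (empty string)


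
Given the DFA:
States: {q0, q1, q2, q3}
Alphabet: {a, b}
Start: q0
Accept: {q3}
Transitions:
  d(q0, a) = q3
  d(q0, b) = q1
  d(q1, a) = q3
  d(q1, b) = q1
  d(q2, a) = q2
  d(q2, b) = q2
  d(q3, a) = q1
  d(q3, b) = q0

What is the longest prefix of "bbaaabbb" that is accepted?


Run the DFA, marking each prefix where the state is accepting:
  "" -> q0 [reject]
  "b" -> q1 [reject]
  "bb" -> q1 [reject]
  "bba" -> q3 [accept]
  "bbaa" -> q1 [reject]
  "bbaaa" -> q3 [accept]
  "bbaaab" -> q0 [reject]
  "bbaaabb" -> q1 [reject]
  "bbaaabbb" -> q1 [reject]

"bbaaa"


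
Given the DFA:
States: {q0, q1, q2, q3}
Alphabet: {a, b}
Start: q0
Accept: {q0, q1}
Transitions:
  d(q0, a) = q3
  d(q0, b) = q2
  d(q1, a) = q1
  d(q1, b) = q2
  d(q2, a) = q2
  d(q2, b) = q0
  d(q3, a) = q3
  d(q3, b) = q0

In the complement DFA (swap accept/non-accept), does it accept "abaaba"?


Trace: q0 -> q3 -> q0 -> q3 -> q3 -> q0 -> q3
Final: q3
Original accept: {q0, q1}
Complement: q3 is not in original accept

Yes, complement accepts (original rejects)


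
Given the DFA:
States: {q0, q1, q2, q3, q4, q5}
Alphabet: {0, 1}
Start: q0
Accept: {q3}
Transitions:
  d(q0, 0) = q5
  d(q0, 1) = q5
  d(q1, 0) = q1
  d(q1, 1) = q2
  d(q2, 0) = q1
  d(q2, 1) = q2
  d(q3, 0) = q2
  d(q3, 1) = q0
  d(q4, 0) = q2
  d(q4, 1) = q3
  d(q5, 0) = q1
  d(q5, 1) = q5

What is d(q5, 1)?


Looking up transition d(q5, 1)

q5


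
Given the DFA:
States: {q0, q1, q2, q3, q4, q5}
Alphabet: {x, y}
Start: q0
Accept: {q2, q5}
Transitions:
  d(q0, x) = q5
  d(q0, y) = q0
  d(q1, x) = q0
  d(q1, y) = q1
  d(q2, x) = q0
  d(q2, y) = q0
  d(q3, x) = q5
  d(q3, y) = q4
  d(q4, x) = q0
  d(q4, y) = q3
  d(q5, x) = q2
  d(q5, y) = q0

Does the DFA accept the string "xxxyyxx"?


Trace: q0 -> q5 -> q2 -> q0 -> q0 -> q0 -> q5 -> q2
Final state: q2
Accept states: {q2, q5}

Yes, accepted (final state q2 is an accept state)


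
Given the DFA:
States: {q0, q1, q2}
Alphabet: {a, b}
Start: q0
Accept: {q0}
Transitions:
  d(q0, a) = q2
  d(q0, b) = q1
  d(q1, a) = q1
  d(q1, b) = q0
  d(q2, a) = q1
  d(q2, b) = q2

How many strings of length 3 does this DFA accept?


Enumerating all length-3 strings:
  "aaa" -> q1 [reject]
  "aab" -> q0 [accept]
  "aba" -> q1 [reject]
  "abb" -> q2 [reject]
  "baa" -> q1 [reject]
  "bab" -> q0 [accept]
  "bba" -> q2 [reject]
  "bbb" -> q1 [reject]

2 out of 8


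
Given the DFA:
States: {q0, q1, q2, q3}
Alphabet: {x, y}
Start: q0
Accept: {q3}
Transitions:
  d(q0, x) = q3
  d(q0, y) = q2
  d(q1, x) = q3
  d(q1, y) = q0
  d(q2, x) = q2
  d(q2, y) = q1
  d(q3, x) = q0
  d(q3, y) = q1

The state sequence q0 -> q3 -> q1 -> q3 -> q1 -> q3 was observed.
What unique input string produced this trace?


Trace back each transition to find the symbol:
  q0 --[x]--> q3
  q3 --[y]--> q1
  q1 --[x]--> q3
  q3 --[y]--> q1
  q1 --[x]--> q3

"xyxyx"


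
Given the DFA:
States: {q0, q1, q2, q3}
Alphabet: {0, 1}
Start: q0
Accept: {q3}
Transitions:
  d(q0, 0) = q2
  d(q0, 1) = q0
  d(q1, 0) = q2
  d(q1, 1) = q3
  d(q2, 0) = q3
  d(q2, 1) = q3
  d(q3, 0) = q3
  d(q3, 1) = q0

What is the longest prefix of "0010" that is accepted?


Run the DFA, marking each prefix where the state is accepting:
  "" -> q0 [reject]
  "0" -> q2 [reject]
  "00" -> q3 [accept]
  "001" -> q0 [reject]
  "0010" -> q2 [reject]

"00"


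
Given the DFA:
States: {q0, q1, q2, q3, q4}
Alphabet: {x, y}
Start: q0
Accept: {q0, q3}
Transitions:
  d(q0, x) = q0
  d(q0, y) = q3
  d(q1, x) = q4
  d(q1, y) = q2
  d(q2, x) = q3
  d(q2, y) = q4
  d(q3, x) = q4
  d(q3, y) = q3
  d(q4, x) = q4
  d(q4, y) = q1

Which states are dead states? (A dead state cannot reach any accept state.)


Forward reachability from each state:
  q0 -> reaches accept state q0 (live)
  q1 -> reaches accept state q3 (live)
  q2 -> reaches accept state q3 (live)
  q3 -> reaches accept state q3 (live)
  q4 -> reaches accept state q3 (live)

None (all states can reach an accept state)


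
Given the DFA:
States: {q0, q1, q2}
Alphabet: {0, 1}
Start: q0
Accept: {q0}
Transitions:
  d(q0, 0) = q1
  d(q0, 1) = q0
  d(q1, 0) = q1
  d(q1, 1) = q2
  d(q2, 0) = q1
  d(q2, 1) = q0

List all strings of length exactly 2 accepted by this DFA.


All strings of length 2: 4 total
Accepted: 1

"11"


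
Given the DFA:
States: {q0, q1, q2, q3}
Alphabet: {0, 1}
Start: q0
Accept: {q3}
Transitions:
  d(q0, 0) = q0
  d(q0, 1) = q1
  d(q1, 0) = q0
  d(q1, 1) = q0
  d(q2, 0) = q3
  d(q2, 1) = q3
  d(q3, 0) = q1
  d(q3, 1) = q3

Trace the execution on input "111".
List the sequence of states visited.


Input: 111
d(q0, 1) = q1
d(q1, 1) = q0
d(q0, 1) = q1


q0 -> q1 -> q0 -> q1


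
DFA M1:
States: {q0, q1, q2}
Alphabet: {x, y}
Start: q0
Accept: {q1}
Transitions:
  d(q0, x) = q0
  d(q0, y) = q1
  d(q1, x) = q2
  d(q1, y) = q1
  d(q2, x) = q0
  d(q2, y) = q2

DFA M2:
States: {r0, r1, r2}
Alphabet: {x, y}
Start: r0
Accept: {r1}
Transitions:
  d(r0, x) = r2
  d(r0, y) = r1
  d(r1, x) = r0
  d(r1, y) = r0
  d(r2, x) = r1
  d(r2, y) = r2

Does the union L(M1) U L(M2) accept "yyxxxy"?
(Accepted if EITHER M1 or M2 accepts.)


M1: final=q1 accepted=True
M2: final=r1 accepted=True

Yes, union accepts


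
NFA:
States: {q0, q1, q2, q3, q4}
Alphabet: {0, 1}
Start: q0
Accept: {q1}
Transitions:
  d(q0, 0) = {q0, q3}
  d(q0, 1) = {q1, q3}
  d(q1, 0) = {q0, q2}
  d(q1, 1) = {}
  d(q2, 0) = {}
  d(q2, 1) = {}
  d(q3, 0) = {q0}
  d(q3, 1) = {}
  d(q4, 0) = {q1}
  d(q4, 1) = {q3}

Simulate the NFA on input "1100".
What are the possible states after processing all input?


Start: {q0}
  --1--> {q1, q3}
  --1--> {}
  --0--> {}
  --0--> {}

{} (empty set, no valid transitions)


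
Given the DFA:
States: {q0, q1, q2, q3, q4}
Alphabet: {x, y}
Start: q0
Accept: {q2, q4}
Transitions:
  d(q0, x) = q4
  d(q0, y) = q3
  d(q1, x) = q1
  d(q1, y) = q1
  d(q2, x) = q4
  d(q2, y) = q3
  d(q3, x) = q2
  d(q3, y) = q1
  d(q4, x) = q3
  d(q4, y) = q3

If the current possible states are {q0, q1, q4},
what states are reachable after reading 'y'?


Apply transition on 'y' from each current state:
  d(q0, y) = q3
  d(q1, y) = q1
  d(q4, y) = q3

{q1, q3}


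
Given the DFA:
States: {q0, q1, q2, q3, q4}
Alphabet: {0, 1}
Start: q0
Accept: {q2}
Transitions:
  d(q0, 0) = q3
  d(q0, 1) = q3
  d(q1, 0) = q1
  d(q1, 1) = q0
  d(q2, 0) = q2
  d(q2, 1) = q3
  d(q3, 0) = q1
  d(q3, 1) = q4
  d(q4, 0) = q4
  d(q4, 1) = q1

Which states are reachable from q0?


BFS from q0:
  layer 0: {q0}
  layer 1: {q3}
  layer 2: {q1, q4}

{q0, q1, q3, q4}


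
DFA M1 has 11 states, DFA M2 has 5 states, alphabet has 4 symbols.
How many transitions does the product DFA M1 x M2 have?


Product DFA has 11 * 5 = 55 states.
Each has 4 transitions: 55 * 4 = 220

220


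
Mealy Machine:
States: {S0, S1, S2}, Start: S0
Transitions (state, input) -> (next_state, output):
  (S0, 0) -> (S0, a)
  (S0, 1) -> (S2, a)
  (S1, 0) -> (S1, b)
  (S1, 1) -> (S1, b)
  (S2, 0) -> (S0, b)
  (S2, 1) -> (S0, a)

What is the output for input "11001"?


Step-by-step:
  (S0, 1) -> (S2, a)
  (S2, 1) -> (S0, a)
  (S0, 0) -> (S0, a)
  (S0, 0) -> (S0, a)
  (S0, 1) -> (S2, a)

"aaaaa"


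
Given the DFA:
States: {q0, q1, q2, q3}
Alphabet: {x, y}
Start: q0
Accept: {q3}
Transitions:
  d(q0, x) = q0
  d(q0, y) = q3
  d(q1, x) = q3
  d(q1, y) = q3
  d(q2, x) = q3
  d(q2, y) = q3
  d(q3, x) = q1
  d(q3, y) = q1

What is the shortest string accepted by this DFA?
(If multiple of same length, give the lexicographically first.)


BFS by string length (lex-first path to each state shown):
  len 0: q0<-""
  len 1: q0<-"x", q3<-"y"
Found accept state at length 1.

"y"


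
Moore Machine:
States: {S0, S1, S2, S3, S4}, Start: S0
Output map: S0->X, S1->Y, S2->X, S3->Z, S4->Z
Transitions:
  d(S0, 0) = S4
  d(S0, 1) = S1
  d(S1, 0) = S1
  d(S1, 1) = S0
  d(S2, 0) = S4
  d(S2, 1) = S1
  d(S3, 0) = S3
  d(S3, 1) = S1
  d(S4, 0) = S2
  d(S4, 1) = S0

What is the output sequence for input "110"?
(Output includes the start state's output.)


Start: S0 (output X)
  --1--> S1 (output Y)
  --1--> S0 (output X)
  --0--> S4 (output Z)

"XYXZ"


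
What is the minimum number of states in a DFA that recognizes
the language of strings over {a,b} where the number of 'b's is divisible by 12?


States track (count of 'b') mod 12.
Need 12 states: one per remainder 0..11; accept = remainder 0.

12


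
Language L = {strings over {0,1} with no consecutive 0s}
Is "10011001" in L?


'00' occurs at index 1

No, "10011001" is not in L


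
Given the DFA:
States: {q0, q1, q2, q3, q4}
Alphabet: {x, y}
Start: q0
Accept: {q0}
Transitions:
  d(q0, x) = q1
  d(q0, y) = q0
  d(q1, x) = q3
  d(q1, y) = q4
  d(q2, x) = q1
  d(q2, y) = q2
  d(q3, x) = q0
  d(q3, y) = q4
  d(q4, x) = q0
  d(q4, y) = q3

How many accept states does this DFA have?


Accept states listed: {q0}
Counting: q0(1)

1


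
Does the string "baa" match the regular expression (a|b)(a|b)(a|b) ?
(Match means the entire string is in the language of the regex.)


|string| = 3; first = 'b'; last = 'a'

Yes, "baa" matches (a|b)(a|b)(a|b)


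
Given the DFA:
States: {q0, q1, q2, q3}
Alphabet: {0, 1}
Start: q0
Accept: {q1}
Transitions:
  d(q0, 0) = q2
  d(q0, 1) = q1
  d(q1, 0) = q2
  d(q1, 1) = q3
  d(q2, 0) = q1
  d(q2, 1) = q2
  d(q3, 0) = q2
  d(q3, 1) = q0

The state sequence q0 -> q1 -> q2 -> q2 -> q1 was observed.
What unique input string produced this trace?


Trace back each transition to find the symbol:
  q0 --[1]--> q1
  q1 --[0]--> q2
  q2 --[1]--> q2
  q2 --[0]--> q1

"1010"


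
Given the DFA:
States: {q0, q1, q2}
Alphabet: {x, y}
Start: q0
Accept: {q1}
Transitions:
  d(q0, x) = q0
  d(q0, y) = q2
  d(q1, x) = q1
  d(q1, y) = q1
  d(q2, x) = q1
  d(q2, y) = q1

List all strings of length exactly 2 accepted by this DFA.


All strings of length 2: 4 total
Accepted: 2

"yx", "yy"


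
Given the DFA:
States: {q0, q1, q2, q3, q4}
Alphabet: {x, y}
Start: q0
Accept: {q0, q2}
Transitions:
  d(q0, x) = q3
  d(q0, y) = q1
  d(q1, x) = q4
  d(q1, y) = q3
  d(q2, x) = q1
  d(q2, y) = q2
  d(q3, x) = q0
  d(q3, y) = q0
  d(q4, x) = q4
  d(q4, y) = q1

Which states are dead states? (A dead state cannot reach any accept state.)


Forward reachability from each state:
  q0 -> reaches accept state q0 (live)
  q1 -> reaches accept state q0 (live)
  q2 -> reaches accept state q0 (live)
  q3 -> reaches accept state q0 (live)
  q4 -> reaches accept state q0 (live)

None (all states can reach an accept state)


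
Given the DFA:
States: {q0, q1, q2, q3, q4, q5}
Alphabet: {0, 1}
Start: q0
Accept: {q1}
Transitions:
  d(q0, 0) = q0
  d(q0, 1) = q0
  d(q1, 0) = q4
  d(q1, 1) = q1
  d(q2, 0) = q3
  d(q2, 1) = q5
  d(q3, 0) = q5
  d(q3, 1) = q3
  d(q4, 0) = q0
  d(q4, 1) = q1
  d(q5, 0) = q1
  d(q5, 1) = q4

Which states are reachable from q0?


BFS from q0:
  layer 0: {q0}

{q0}
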